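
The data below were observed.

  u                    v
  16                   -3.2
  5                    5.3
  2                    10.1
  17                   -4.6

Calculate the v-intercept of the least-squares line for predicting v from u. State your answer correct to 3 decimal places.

11.021

n = 4, Σx = 40, Σy = 7.6, Σxy = -82.7, Σx² = 574
Sxx = Σx² − (Σx)²/n = 574 − 400 = 174
Sxy = Σxy − (Σx)(Σy)/n = -82.7 − 76 = -158.7
b = Sxy/Sxx = -158.7/174 = -0.912069
a = ȳ − b·x̄ = 1.9 − (-0.912069)·10 = 11.020690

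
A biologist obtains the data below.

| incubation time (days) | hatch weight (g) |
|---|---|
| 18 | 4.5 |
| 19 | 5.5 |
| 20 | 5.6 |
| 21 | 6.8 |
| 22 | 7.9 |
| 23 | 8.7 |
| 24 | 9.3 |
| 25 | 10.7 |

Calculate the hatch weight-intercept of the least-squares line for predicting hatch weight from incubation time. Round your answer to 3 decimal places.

-11.258

n = 8, Σx = 172, Σy = 59, Σxy = 1304.9, Σx² = 3740
Sxx = Σx² − (Σx)²/n = 3740 − 3698 = 42
Sxy = Σxy − (Σx)(Σy)/n = 1304.9 − 1268.5 = 36.4
b = Sxy/Sxx = 36.4/42 = 0.866667
a = ȳ − b·x̄ = 7.375 − 0.866667·21.5 = -11.258333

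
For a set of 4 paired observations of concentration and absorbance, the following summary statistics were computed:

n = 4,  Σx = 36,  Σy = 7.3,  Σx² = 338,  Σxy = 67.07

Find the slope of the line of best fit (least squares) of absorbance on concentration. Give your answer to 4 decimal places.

0.0979

Sxx = Σx² − (Σx)²/n = 338 − 324 = 14
Sxy = Σxy − (Σx)(Σy)/n = 67.07 − 65.7 = 1.37
b = Sxy/Sxx = 1.37/14 = 0.097857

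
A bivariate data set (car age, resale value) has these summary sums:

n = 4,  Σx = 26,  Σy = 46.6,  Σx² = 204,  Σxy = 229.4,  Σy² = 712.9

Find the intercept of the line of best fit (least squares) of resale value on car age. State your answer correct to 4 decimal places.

25.3000

Sxx = Σx² − (Σx)²/n = 204 − 169 = 35
Sxy = Σxy − (Σx)(Σy)/n = 229.4 − 302.9 = -73.5
b = Sxy/Sxx = -73.5/35 = -2.1
a = ȳ − b·x̄ = 11.65 − (-2.1)·6.5 = 25.3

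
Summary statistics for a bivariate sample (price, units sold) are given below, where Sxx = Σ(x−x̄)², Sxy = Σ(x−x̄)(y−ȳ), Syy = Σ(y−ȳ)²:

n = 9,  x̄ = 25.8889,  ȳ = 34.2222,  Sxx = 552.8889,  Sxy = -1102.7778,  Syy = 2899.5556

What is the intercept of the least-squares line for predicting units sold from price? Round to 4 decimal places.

85.8595

b = Sxy/Sxx = -1102.7778/552.8889 = -1.994574
a = ȳ − b·x̄ = 34.2222 − (-1.994574)·25.8889 = 85.859526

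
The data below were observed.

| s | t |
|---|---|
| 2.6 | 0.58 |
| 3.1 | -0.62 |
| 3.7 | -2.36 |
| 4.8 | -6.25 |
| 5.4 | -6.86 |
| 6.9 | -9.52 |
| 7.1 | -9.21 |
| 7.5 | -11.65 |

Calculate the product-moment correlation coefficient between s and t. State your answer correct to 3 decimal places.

n = 8, Σx = 41.1, Σy = -45.89, Σxy = -294.644, Σx² = 236.53, Σy² = 403.5895
Sxx = Σx² − (Σx)²/n = 236.53 − 211.15125 = 25.37875
Sxy = Σxy − (Σx)(Σy)/n = -294.644 − (-235.759875) = -58.884125
Syy = Σy² − (Σy)²/n = 403.5895 − 263.236513 = 140.352988
r = Sxy/√(Sxx·Syy) = -58.884125/√(3561.983382) = -58.884125/59.682354 = -0.986625

-0.987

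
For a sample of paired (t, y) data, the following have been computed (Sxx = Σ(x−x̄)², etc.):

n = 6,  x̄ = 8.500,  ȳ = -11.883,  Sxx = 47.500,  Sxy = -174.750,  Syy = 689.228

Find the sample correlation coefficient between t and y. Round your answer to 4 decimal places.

r = Sxy/√(Sxx·Syy) = -174.75/√(32738.33) = -174.75/180.937365 = -0.965804

-0.9658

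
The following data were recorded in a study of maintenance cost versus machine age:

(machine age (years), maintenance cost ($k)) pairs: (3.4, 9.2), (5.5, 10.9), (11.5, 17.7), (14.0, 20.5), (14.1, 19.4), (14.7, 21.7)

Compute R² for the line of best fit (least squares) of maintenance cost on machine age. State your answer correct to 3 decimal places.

0.988

n = 6, Σx = 63.2, Σy = 99.4, Σxy = 1174.31, Σx² = 784.96, Σy² = 1784.24
Sxx = Σx² − (Σx)²/n = 784.96 − 665.706667 = 119.253333
Sxy = Σxy − (Σx)(Σy)/n = 1174.31 − 1047.013333 = 127.296667
Syy = Σy² − (Σy)²/n = 1784.24 − 1646.726667 = 137.513333
R² = Sxy²/(Sxx·Syy) = (127.296667)²/(119.253333·137.513333) = 0.988141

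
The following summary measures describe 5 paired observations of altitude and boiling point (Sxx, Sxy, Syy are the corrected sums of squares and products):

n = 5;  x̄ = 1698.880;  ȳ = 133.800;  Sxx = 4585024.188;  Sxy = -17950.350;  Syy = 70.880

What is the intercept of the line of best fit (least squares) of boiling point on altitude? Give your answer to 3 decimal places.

b = Sxy/Sxx = -17950.35/4585024.188 = -0.003915
a = ȳ − b·x̄ = 133.8 − (-0.003915)·1698.88 = 140.451108

140.451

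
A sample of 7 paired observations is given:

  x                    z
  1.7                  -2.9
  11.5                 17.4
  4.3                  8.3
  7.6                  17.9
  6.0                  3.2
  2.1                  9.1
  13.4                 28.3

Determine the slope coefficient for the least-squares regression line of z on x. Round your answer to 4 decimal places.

n = 7, Σx = 46.6, Σy = 81.3, Σxy = 784.43, Σx² = 431.36
Sxx = Σx² − (Σx)²/n = 431.36 − 310.222857 = 121.137143
Sxy = Σxy − (Σx)(Σy)/n = 784.43 − 541.225714 = 243.204286
b = Sxy/Sxx = 243.204286/121.137143 = 2.007677

2.0077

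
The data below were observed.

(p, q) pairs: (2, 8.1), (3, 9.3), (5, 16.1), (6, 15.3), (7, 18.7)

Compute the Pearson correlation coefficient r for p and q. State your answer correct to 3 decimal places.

n = 5, Σx = 23, Σy = 67.5, Σxy = 347.3, Σx² = 123, Σy² = 995.09
Sxx = Σx² − (Σx)²/n = 123 − 105.8 = 17.2
Sxy = Σxy − (Σx)(Σy)/n = 347.3 − 310.5 = 36.8
Syy = Σy² − (Σy)²/n = 995.09 − 911.25 = 83.84
r = Sxy/√(Sxx·Syy) = 36.8/√(1442.048) = 36.8/37.974307 = 0.969076

0.969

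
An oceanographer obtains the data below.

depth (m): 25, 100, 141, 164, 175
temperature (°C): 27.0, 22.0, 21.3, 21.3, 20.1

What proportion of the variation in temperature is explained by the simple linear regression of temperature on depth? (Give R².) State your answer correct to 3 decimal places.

n = 5, Σx = 605, Σy = 111.7, Σxy = 12889, Σx² = 88027, Σy² = 2524.39
Sxx = Σx² − (Σx)²/n = 88027 − 73205 = 14822
Sxy = Σxy − (Σx)(Σy)/n = 12889 − 13515.7 = -626.7
Syy = Σy² − (Σy)²/n = 2524.39 − 2495.378 = 29.012
R² = Sxy²/(Sxx·Syy) = (-626.7)²/(14822·29.012) = 0.913345

0.913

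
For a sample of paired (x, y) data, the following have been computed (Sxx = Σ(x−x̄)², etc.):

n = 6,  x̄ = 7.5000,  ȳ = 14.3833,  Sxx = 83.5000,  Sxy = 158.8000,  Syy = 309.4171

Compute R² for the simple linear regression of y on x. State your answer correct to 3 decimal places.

R² = Sxy²/(Sxx·Syy) = (158.8)²/(83.5·309.4171) = 0.976046

0.976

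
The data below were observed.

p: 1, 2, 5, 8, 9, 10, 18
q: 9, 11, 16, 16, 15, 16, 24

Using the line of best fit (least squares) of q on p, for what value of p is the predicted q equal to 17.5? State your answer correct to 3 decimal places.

10.380

n = 7, Σx = 53, Σy = 107, Σxy = 966, Σx² = 599
Sxx = Σx² − (Σx)²/n = 599 − 401.285714 = 197.714286
Sxy = Σxy − (Σx)(Σy)/n = 966 − 810.142857 = 155.857143
b = Sxy/Sxx = 155.857143/197.714286 = 0.788295
a = ȳ − b·x̄ = 15.285714 − 0.788295·7.571429 = 9.317197
Set a + b·x = 17.5: x = (17.5 − 9.317197) / 0.788295 = 10.380385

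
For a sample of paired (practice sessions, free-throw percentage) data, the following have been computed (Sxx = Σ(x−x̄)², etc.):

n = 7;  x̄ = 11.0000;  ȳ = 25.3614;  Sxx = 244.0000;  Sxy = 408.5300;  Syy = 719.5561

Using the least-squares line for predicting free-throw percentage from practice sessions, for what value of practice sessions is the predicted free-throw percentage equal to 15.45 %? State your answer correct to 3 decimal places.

5.080

b = Sxy/Sxx = 408.53/244 = 1.674303
a = ȳ − b·x̄ = 25.3614 − 1.674303·11 = 6.944064
Set a + b·x = 15.45: x = (15.45 − 6.944064) / 1.674303 = 5.080284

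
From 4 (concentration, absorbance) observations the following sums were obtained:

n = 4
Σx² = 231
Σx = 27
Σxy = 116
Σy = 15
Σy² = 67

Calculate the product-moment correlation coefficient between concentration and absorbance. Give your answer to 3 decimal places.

Sxx = Σx² − (Σx)²/n = 231 − 182.25 = 48.75
Sxy = Σxy − (Σx)(Σy)/n = 116 − 101.25 = 14.75
Syy = Σy² − (Σy)²/n = 67 − 56.25 = 10.75
r = Sxy/√(Sxx·Syy) = 14.75/√(524.0625) = 14.75/22.892411 = 0.644318

0.644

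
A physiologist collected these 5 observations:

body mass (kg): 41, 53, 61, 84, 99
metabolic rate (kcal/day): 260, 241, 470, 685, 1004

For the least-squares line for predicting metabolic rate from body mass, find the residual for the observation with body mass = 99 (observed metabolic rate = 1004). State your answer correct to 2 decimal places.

58.52

n = 5, Σx = 338, Σy = 2660, Σxy = 209039, Σx² = 25068
Sxx = Σx² − (Σx)²/n = 25068 − 22848.8 = 2219.2
Sxy = Σxy − (Σx)(Σy)/n = 209039 − 179816 = 29223
b = Sxy/Sxx = 29223/2219.2 = 13.168259
a = ȳ − b·x̄ = 532 − 13.168259·67.6 = -358.174297
ŷ(99) = -358.174297 + 13.168259·99 = 945.483327
residual = y − ŷ = 1004 − 945.483327 = 58.516673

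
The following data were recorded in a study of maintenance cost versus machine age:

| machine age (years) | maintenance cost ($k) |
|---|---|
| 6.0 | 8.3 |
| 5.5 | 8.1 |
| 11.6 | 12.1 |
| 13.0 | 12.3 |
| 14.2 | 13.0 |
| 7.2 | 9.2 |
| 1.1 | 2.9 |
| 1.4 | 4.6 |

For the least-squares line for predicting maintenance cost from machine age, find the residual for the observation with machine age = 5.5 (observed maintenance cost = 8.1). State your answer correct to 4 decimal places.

0.7193

n = 8, Σx = 60, Σy = 70.5, Σxy = 655.08, Σx² = 626.46
Sxx = Σx² − (Σx)²/n = 626.46 − 450 = 176.46
Sxy = Σxy − (Σx)(Σy)/n = 655.08 − 528.75 = 126.33
b = Sxy/Sxx = 126.33/176.46 = 0.715913
a = ȳ − b·x̄ = 8.8125 − 0.715913·7.5 = 3.443153
ŷ(5.5) = 3.443153 + 0.715913·5.5 = 7.380674
residual = y − ŷ = 8.1 − 7.380674 = 0.719326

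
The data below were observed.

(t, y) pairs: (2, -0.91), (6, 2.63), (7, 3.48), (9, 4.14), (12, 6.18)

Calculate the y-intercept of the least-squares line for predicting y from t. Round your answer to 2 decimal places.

-1.89

n = 5, Σx = 36, Σy = 15.52, Σxy = 149.74, Σx² = 314
Sxx = Σx² − (Σx)²/n = 314 − 259.2 = 54.8
Sxy = Σxy − (Σx)(Σy)/n = 149.74 − 111.744 = 37.996
b = Sxy/Sxx = 37.996/54.8 = 0.693358
a = ȳ − b·x̄ = 3.104 − 0.693358·7.2 = -1.888175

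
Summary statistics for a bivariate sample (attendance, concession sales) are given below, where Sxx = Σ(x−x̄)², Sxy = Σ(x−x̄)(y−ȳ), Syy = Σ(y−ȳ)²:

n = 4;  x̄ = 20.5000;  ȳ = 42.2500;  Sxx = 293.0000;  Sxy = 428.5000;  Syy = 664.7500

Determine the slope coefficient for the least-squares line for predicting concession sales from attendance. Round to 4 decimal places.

b = Sxy/Sxx = 428.5/293 = 1.462457

1.4625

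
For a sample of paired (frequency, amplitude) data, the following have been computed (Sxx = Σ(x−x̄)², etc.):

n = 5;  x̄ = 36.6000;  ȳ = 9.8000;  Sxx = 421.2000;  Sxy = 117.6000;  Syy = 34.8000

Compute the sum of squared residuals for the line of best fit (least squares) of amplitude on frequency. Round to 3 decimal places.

b = Sxy/Sxx = 117.6/421.2 = 0.279202
SSE = Syy − b·Sxy = 34.8 − 0.279202·117.6 = 1.965812

1.966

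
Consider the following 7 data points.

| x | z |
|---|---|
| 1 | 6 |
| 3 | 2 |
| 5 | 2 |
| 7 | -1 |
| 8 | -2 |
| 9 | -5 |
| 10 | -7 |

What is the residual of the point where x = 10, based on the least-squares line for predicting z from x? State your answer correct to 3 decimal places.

n = 7, Σx = 43, Σy = -5, Σxy = -116, Σx² = 329
Sxx = Σx² − (Σx)²/n = 329 − 264.142857 = 64.857143
Sxy = Σxy − (Σx)(Σy)/n = -116 − (-30.714286) = -85.285714
b = Sxy/Sxx = -85.285714/64.857143 = -1.314978
a = ȳ − b·x̄ = -0.714286 − (-1.314978)·6.142857 = 7.363436
ŷ(10) = 7.363436 + (-1.314978)·10 = -5.786344
residual = y − ŷ = -7 − (-5.786344) = -1.213656

-1.214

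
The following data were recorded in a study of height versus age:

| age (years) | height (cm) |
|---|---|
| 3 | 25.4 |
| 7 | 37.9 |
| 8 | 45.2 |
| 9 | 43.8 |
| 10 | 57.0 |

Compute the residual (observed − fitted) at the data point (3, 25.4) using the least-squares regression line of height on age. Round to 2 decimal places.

1.39

n = 5, Σx = 37, Σy = 209.3, Σxy = 1667.3, Σx² = 303
Sxx = Σx² − (Σx)²/n = 303 − 273.8 = 29.2
Sxy = Σxy − (Σx)(Σy)/n = 1667.3 − 1548.82 = 118.48
b = Sxy/Sxx = 118.48/29.2 = 4.057534
a = ȳ − b·x̄ = 41.86 − 4.057534·7.4 = 11.834247
ŷ(3) = 11.834247 + 4.057534·3 = 24.006849
residual = y − ŷ = 25.4 − 24.006849 = 1.393151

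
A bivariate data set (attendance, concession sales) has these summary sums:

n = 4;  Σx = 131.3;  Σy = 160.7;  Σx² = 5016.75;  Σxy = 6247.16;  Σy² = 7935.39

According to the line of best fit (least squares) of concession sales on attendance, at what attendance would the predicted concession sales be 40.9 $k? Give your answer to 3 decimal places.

Sxx = Σx² − (Σx)²/n = 5016.75 − 4309.9225 = 706.8275
Sxy = Σxy − (Σx)(Σy)/n = 6247.16 − 5274.9775 = 972.1825
b = Sxy/Sxx = 972.1825/706.8275 = 1.375417
a = ȳ − b·x̄ = 40.175 − 1.375417·32.825 = -4.973060
Set a + b·x = 40.9: x = (40.9 − (-4.973060)) / 1.375417 = 33.352113

33.352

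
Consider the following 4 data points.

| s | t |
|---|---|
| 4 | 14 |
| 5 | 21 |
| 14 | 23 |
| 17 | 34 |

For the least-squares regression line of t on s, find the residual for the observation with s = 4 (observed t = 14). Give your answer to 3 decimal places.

n = 4, Σx = 40, Σy = 92, Σxy = 1061, Σx² = 526
Sxx = Σx² − (Σx)²/n = 526 − 400 = 126
Sxy = Σxy − (Σx)(Σy)/n = 1061 − 920 = 141
b = Sxy/Sxx = 141/126 = 1.119048
a = ȳ − b·x̄ = 23 − 1.119048·10 = 11.809524
ŷ(4) = 11.809524 + 1.119048·4 = 16.285714
residual = y − ŷ = 14 − 16.285714 = -2.285714

-2.286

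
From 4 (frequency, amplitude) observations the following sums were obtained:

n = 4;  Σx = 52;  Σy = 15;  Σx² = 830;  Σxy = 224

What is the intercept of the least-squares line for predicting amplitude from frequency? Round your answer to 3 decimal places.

1.302

Sxx = Σx² − (Σx)²/n = 830 − 676 = 154
Sxy = Σxy − (Σx)(Σy)/n = 224 − 195 = 29
b = Sxy/Sxx = 29/154 = 0.188312
a = ȳ − b·x̄ = 3.75 − 0.188312·13 = 1.301948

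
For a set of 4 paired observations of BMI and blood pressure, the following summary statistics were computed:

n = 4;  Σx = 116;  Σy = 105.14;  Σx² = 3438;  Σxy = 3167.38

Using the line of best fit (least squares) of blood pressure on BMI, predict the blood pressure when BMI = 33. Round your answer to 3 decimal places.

32.681

Sxx = Σx² − (Σx)²/n = 3438 − 3364 = 74
Sxy = Σxy − (Σx)(Σy)/n = 3167.38 − 3049.06 = 118.32
b = Sxy/Sxx = 118.32/74 = 1.598919
a = ȳ − b·x̄ = 26.285 − 1.598919·29 = -20.083649
ŷ(33) = a + b·33 = -20.083649 + 1.598919·33 = 32.680676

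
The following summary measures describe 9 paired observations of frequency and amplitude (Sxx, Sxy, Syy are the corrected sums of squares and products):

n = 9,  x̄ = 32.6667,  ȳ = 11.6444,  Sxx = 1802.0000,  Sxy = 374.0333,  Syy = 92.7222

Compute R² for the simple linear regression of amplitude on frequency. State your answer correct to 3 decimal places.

0.837

R² = Sxy²/(Sxx·Syy) = (374.0333)²/(1802·92.7222) = 0.837302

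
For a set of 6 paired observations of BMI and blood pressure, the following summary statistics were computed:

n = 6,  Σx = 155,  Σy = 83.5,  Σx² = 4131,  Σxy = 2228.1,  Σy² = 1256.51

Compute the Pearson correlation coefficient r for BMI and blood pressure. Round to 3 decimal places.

Sxx = Σx² − (Σx)²/n = 4131 − 4004.166667 = 126.833333
Sxy = Σxy − (Σx)(Σy)/n = 2228.1 − 2157.083333 = 71.016667
Syy = Σy² − (Σy)²/n = 1256.51 − 1162.041667 = 94.468333
r = Sxy/√(Sxx·Syy) = 71.016667/√(11981.733611) = 71.016667/109.461105 = 0.648784

0.649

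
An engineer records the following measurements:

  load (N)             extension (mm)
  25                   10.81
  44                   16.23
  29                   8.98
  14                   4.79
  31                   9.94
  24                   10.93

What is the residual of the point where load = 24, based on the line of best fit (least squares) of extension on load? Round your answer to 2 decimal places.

n = 6, Σx = 167, Σy = 61.68, Σxy = 1882.31, Σx² = 5135
Sxx = Σx² − (Σx)²/n = 5135 − 4648.166667 = 486.833333
Sxy = Σxy − (Σx)(Σy)/n = 1882.31 − 1716.76 = 165.55
b = Sxy/Sxx = 165.55/486.833333 = 0.340055
a = ȳ − b·x̄ = 10.28 − 0.340055·27.833333 = 0.815142
ŷ(24) = 0.815142 + 0.340055·24 = 8.976457
residual = y − ŷ = 10.93 − 8.976457 = 1.953543

1.95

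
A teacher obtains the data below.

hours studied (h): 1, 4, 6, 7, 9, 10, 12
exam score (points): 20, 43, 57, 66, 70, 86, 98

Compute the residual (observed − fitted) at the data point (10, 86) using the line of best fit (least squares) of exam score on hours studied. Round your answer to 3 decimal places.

2.357

n = 7, Σx = 49, Σy = 440, Σxy = 3662, Σx² = 427
Sxx = Σx² − (Σx)²/n = 427 − 343 = 84
Sxy = Σxy − (Σx)(Σy)/n = 3662 − 3080 = 582
b = Sxy/Sxx = 582/84 = 6.928571
a = ȳ − b·x̄ = 62.857143 − 6.928571·7 = 14.357143
ŷ(10) = 14.357143 + 6.928571·10 = 83.642857
residual = y − ŷ = 86 − 83.642857 = 2.357143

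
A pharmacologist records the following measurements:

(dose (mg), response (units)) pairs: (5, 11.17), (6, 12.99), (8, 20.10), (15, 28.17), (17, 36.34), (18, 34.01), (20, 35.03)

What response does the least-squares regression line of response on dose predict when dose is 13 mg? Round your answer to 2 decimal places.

n = 7, Σx = 89, Σy = 177.81, Σxy = 2647.7, Σx² = 1363
Sxx = Σx² − (Σx)²/n = 1363 − 1131.571429 = 231.428571
Sxy = Σxy − (Σx)(Σy)/n = 2647.7 − 2260.727143 = 386.972857
b = Sxy/Sxx = 386.972857/231.428571 = 1.672105
a = ȳ − b·x̄ = 25.401429 − 1.672105·12.714286 = 4.141809
ŷ(13) = a + b·13 = 4.141809 + 1.672105·13 = 25.879173

25.88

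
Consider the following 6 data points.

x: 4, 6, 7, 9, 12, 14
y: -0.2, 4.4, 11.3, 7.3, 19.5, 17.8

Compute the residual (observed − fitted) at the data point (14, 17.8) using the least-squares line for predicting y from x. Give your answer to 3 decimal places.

n = 6, Σx = 52, Σy = 60.1, Σxy = 653.6, Σx² = 522
Sxx = Σx² − (Σx)²/n = 522 − 450.666667 = 71.333333
Sxy = Σxy − (Σx)(Σy)/n = 653.6 − 520.866667 = 132.733333
b = Sxy/Sxx = 132.733333/71.333333 = 1.860748
a = ȳ − b·x̄ = 10.016667 − 1.860748·8.666667 = -6.109813
ŷ(14) = -6.109813 + 1.860748·14 = 19.940654
residual = y − ŷ = 17.8 − 19.940654 = -2.140654

-2.141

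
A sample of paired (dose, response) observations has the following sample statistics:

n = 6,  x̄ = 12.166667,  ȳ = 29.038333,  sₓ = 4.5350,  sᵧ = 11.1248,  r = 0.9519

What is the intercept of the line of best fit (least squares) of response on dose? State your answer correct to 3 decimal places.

0.628

b = r · sᵧ/sₓ = 0.9519 · 11.1248/4.535 = 2.335104
a = ȳ − b·x̄ = 29.038333 − 2.335104·12.166667 = 0.627899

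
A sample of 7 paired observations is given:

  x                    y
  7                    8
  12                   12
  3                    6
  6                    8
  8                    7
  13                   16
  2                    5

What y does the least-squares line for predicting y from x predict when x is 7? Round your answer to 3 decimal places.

8.613

n = 7, Σx = 51, Σy = 62, Σxy = 540, Σx² = 475
Sxx = Σx² − (Σx)²/n = 475 − 371.571429 = 103.428571
Sxy = Σxy − (Σx)(Σy)/n = 540 − 451.714286 = 88.285714
b = Sxy/Sxx = 88.285714/103.428571 = 0.853591
a = ȳ − b·x̄ = 8.857143 − 0.853591·7.285714 = 2.638122
ŷ(7) = a + b·7 = 2.638122 + 0.853591·7 = 8.613260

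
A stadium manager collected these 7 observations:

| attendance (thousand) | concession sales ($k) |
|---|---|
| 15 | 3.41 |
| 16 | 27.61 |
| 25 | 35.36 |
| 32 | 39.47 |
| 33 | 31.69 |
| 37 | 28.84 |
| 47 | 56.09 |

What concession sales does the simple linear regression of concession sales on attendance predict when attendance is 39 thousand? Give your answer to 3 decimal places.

42.480

n = 7, Σx = 205, Σy = 222.47, Σxy = 7389.03, Σx² = 6797
Sxx = Σx² − (Σx)²/n = 6797 − 6003.571429 = 793.428571
Sxy = Σxy − (Σx)(Σy)/n = 7389.03 − 6515.192857 = 873.837143
b = Sxy/Sxx = 873.837143/793.428571 = 1.101343
a = ȳ − b·x̄ = 31.781429 − 1.101343·29.285714 = -0.472193
ŷ(39) = a + b·39 = -0.472193 + 1.101343·39 = 42.480191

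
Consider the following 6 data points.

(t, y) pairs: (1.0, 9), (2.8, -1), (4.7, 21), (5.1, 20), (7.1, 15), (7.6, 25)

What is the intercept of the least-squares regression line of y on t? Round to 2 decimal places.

n = 6, Σx = 28.3, Σy = 89, Σxy = 503.4, Σx² = 165.11
Sxx = Σx² − (Σx)²/n = 165.11 − 133.481667 = 31.628333
Sxy = Σxy − (Σx)(Σy)/n = 503.4 − 419.783333 = 83.616667
b = Sxy/Sxx = 83.616667/31.628333 = 2.643727
a = ȳ − b·x̄ = 14.833333 − 2.643727·4.716667 = 2.363756

2.36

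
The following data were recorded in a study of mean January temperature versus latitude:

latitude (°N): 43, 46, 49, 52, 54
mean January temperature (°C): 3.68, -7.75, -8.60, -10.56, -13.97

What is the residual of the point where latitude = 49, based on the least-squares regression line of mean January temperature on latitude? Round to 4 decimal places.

-0.8864

n = 5, Σx = 244, Σy = -37.2, Σxy = -1923.16, Σx² = 11986
Sxx = Σx² − (Σx)²/n = 11986 − 11907.2 = 78.8
Sxy = Σxy − (Σx)(Σy)/n = -1923.16 − (-1815.36) = -107.8
b = Sxy/Sxx = -107.8/78.8 = -1.368020
a = ȳ − b·x̄ = -7.44 − (-1.368020)·48.8 = 59.319391
ŷ(49) = 59.319391 + (-1.368020)·49 = -7.713604
residual = y − ŷ = -8.60 − (-7.713604) = -0.886396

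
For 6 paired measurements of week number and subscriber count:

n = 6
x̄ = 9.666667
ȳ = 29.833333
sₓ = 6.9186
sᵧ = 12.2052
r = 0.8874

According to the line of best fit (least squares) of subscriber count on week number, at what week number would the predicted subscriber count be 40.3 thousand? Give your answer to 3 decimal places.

16.353

b = r · sᵧ/sₓ = 0.8874 · 12.2052/6.9186 = 1.565475
a = ȳ − b·x̄ = 29.833333 − 1.565475·9.666667 = 14.700409
Set a + b·x = 40.3: x = (40.3 − 14.700409) / 1.565475 = 16.352604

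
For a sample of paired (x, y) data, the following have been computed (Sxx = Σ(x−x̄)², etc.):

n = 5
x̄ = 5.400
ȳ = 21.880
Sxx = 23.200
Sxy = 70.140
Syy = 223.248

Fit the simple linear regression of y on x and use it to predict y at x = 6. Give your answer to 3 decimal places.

23.694

b = Sxy/Sxx = 70.14/23.2 = 3.023276
a = ȳ − b·x̄ = 21.88 − 3.023276·5.4 = 5.554310
ŷ(6) = a + b·6 = 5.554310 + 3.023276·6 = 23.693966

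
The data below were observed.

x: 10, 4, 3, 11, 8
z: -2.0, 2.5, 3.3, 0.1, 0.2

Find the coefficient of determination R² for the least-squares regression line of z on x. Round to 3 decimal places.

0.800

n = 5, Σx = 36, Σy = 4.1, Σxy = 2.6, Σx² = 310, Σy² = 21.19
Sxx = Σx² − (Σx)²/n = 310 − 259.2 = 50.8
Sxy = Σxy − (Σx)(Σy)/n = 2.6 − 29.52 = -26.92
Syy = Σy² − (Σy)²/n = 21.19 − 3.362 = 17.828
R² = Sxy²/(Sxx·Syy) = (-26.92)²/(50.8·17.828) = 0.800173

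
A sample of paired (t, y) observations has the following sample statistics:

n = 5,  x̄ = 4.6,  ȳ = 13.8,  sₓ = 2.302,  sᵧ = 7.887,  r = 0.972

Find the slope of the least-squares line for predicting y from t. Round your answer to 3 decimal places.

b = r · sᵧ/sₓ = 0.972 · 7.887/2.302 = 3.330219

3.330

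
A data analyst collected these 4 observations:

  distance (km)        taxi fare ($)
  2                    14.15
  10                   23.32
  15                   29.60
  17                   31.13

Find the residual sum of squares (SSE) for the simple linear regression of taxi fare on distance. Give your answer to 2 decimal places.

n = 4, Σx = 44, Σy = 98.2, Σxy = 1234.71, Σx² = 618, Σy² = 2589.2818
Sxx = Σx² − (Σx)²/n = 618 − 484 = 134
Sxy = Σxy − (Σx)(Σy)/n = 1234.71 − 1080.2 = 154.51
Syy = Σy² − (Σy)²/n = 2589.2818 − 2410.81 = 178.4718
b = Sxy/Sxx = 154.51/134 = 1.153060
SSE = Syy − b·Sxy = 178.4718 − 1.153060·154.51 = 0.312546

0.31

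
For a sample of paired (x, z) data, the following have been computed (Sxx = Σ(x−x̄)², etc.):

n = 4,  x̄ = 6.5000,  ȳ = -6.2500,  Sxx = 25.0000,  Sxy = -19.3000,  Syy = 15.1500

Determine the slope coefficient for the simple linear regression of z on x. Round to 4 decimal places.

b = Sxy/Sxx = -19.3/25 = -0.772

-0.7720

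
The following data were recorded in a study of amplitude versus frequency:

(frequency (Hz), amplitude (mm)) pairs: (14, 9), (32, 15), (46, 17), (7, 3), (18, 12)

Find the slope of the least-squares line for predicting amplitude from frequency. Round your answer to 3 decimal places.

n = 5, Σx = 117, Σy = 56, Σxy = 1625, Σx² = 3709
Sxx = Σx² − (Σx)²/n = 3709 − 2737.8 = 971.2
Sxy = Σxy − (Σx)(Σy)/n = 1625 − 1310.4 = 314.6
b = Sxy/Sxx = 314.6/971.2 = 0.323929

0.324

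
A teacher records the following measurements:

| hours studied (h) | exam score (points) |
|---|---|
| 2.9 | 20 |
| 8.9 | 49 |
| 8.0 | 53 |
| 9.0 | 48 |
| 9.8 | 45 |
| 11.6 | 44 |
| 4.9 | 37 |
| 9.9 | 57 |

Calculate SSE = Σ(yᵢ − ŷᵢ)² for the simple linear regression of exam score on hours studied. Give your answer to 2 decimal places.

n = 8, Σx = 65, Σy = 353, Σxy = 3047.1, Σx² = 585.24, Σy² = 16493
Sxx = Σx² − (Σx)²/n = 585.24 − 528.125 = 57.115
Sxy = Σxy − (Σx)(Σy)/n = 3047.1 − 2868.125 = 178.975
Syy = Σy² − (Σy)²/n = 16493 − 15576.125 = 916.875
b = Sxy/Sxx = 178.975/57.115 = 3.133590
SSE = Syy − b·Sxy = 916.875 − 3.133590·178.975 = 356.040707

356.04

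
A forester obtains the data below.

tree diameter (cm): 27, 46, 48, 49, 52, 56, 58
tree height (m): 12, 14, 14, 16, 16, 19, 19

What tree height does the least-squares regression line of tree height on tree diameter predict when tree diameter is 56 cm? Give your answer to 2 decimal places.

17.53

n = 7, Σx = 336, Σy = 110, Σxy = 5422, Σx² = 16754
Sxx = Σx² − (Σx)²/n = 16754 − 16128 = 626
Sxy = Σxy − (Σx)(Σy)/n = 5422 − 5280 = 142
b = Sxy/Sxx = 142/626 = 0.226837
a = ȳ − b·x̄ = 15.714286 − 0.226837·48 = 4.826107
ŷ(56) = a + b·56 = 4.826107 + 0.226837·56 = 17.528982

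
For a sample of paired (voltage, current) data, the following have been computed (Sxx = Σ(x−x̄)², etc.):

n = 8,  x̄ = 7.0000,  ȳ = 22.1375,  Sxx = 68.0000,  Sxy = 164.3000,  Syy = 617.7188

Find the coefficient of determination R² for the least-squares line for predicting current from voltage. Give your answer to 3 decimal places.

0.643

R² = Sxy²/(Sxx·Syy) = (164.3)²/(68·617.7188) = 0.642651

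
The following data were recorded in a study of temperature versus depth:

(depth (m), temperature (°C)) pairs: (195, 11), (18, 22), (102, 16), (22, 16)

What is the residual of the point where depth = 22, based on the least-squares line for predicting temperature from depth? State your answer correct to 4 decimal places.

n = 4, Σx = 337, Σy = 65, Σxy = 4525, Σx² = 49237
Sxx = Σx² − (Σx)²/n = 49237 − 28392.25 = 20844.75
Sxy = Σxy − (Σx)(Σy)/n = 4525 − 5476.25 = -951.25
b = Sxy/Sxx = -951.25/20844.75 = -0.045635
a = ȳ − b·x̄ = 16.25 − (-0.045635)·84.25 = 20.094748
ŷ(22) = 20.094748 + (-0.045635)·22 = 19.090778
residual = y − ŷ = 16 − 19.090778 = -3.090778

-3.0908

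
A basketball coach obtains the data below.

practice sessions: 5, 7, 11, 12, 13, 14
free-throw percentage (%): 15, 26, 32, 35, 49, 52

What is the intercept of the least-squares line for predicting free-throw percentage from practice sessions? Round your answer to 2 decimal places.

n = 6, Σx = 62, Σy = 209, Σxy = 2394, Σx² = 704
Sxx = Σx² − (Σx)²/n = 704 − 640.666667 = 63.333333
Sxy = Σxy − (Σx)(Σy)/n = 2394 − 2159.666667 = 234.333333
b = Sxy/Sxx = 234.333333/63.333333 = 3.7
a = ȳ − b·x̄ = 34.833333 − 3.7·10.333333 = -3.4

-3.40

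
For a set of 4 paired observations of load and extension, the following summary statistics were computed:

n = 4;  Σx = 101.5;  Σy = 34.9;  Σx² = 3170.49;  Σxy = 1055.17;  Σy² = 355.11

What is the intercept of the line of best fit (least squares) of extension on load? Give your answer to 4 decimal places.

1.4919

Sxx = Σx² − (Σx)²/n = 3170.49 − 2575.5625 = 594.9275
Sxy = Σxy − (Σx)(Σy)/n = 1055.17 − 885.5875 = 169.5825
b = Sxy/Sxx = 169.5825/594.9275 = 0.285047
a = ȳ − b·x̄ = 8.725 − 0.285047·25.375 = 1.491924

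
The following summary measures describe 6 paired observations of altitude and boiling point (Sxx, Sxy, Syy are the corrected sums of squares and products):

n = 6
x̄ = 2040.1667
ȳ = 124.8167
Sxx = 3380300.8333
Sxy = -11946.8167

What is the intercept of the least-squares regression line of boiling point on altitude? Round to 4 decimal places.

132.0272

b = Sxy/Sxx = -11946.8167/3380300.8333 = -0.003534
a = ȳ − b·x̄ = 124.8167 − (-0.003534)·2040.1667 = 132.027152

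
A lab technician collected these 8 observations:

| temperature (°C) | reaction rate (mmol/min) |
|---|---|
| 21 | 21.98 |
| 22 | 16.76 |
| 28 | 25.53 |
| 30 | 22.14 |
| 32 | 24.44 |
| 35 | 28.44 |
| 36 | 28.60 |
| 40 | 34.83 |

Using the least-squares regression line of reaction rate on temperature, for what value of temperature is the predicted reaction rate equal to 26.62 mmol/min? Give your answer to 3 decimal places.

32.262

n = 8, Σx = 244, Σy = 202.72, Σxy = 6409.62, Σx² = 7754
Sxx = Σx² − (Σx)²/n = 7754 − 7442 = 312
Sxy = Σxy − (Σx)(Σy)/n = 6409.62 − 6182.96 = 226.66
b = Sxy/Sxx = 226.66/312 = 0.726474
a = ȳ − b·x̄ = 25.34 − 0.726474·30.5 = 3.182532
Set a + b·x = 26.62: x = (26.62 − 3.182532) / 0.726474 = 32.261934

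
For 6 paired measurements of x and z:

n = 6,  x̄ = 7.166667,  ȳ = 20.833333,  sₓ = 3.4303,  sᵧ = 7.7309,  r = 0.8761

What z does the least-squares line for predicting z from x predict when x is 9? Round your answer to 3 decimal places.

24.453

b = r · sᵧ/sₓ = 0.8761 · 7.7309/3.4303 = 1.974475
a = ȳ − b·x̄ = 20.833333 − 1.974475·7.166667 = 6.682928
ŷ(9) = a + b·9 = 6.682928 + 1.974475·9 = 24.453203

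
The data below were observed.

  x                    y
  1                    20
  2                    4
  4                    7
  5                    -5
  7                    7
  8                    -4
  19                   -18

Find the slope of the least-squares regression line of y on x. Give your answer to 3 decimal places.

n = 7, Σx = 46, Σy = 11, Σxy = -294, Σx² = 520
Sxx = Σx² − (Σx)²/n = 520 − 302.285714 = 217.714286
Sxy = Σxy − (Σx)(Σy)/n = -294 − 72.285714 = -366.285714
b = Sxy/Sxx = -366.285714/217.714286 = -1.682415

-1.682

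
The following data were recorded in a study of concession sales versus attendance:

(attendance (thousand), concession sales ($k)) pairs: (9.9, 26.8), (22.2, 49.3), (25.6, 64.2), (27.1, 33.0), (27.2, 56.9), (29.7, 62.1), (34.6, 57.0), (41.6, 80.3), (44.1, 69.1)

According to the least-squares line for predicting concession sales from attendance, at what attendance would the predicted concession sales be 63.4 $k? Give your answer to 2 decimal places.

35.10

n = 9, Σx = 262, Σy = 498.7, Σxy = 15649.64, Σx² = 8475.08
Sxx = Σx² − (Σx)²/n = 8475.08 − 7627.111111 = 847.968889
Sxy = Σxy − (Σx)(Σy)/n = 15649.64 − 14517.711111 = 1131.928889
b = Sxy/Sxx = 1131.928889/847.968889 = 1.334871
a = ȳ − b·x̄ = 55.411111 − 1.334871·29.111111 = 16.551540
Set a + b·x = 63.4: x = (63.4 − 16.551540) / 1.334871 = 35.095877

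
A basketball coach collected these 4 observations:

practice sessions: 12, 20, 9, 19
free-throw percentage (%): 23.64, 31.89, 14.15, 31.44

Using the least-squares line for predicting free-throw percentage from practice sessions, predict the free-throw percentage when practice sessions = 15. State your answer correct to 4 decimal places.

n = 4, Σx = 60, Σy = 101.12, Σxy = 1646.19, Σx² = 986
Sxx = Σx² − (Σx)²/n = 986 − 900 = 86
Sxy = Σxy − (Σx)(Σy)/n = 1646.19 − 1516.8 = 129.39
b = Sxy/Sxx = 129.39/86 = 1.504535
a = ȳ − b·x̄ = 25.28 − 1.504535·15 = 2.711977
ŷ(15) = a + b·15 = 2.711977 + 1.504535·15 = 25.28

25.2800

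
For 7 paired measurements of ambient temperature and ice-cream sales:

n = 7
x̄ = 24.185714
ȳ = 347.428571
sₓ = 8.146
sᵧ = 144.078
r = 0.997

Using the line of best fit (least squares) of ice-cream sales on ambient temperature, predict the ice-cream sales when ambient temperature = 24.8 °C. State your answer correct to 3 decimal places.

b = r · sᵧ/sₓ = 0.997 · 144.078/8.146 = 17.633902
a = ȳ − b·x̄ = 347.428571 − 17.633902·24.185714 = -79.059940
ŷ(24.8) = a + b·24.8 = -79.059940 + 17.633902·24.8 = 358.260830

358.261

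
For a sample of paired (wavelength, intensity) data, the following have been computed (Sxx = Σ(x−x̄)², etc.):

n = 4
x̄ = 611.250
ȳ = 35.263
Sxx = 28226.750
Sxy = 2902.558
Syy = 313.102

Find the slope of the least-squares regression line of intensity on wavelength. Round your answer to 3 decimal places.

b = Sxy/Sxx = 2902.558/28226.75 = 0.102830

0.103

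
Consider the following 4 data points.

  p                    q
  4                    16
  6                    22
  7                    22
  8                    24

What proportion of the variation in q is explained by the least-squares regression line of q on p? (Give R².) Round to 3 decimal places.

n = 4, Σx = 25, Σy = 84, Σxy = 542, Σx² = 165, Σy² = 1800
Sxx = Σx² − (Σx)²/n = 165 − 156.25 = 8.75
Sxy = Σxy − (Σx)(Σy)/n = 542 − 525 = 17
Syy = Σy² − (Σy)²/n = 1800 − 1764 = 36
R² = Sxy²/(Sxx·Syy) = (17)²/(8.75·36) = 0.917460

0.917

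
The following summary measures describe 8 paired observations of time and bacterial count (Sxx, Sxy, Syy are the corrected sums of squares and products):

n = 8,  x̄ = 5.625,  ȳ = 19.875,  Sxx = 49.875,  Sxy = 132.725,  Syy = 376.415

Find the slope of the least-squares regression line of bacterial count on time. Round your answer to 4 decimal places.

b = Sxy/Sxx = 132.725/49.875 = 2.661153

2.6612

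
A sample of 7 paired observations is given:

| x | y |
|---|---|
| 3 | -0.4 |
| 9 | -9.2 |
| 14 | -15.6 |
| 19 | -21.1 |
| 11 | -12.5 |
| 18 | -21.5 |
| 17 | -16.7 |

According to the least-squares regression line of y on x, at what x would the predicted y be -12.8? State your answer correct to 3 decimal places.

n = 7, Σx = 91, Σy = -97, Σxy = -1511.7, Σx² = 1381
Sxx = Σx² − (Σx)²/n = 1381 − 1183 = 198
Sxy = Σxy − (Σx)(Σy)/n = -1511.7 − (-1261) = -250.7
b = Sxy/Sxx = -250.7/198 = -1.266162
a = ȳ − b·x̄ = -13.857143 − (-1.266162)·13 = 2.602958
Set a + b·x = -12.8: x = (-12.8 − 2.602958) / (-1.266162) = 12.165081

12.165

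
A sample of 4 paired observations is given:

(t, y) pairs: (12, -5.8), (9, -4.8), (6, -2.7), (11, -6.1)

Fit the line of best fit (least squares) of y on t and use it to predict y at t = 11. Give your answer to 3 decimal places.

n = 4, Σx = 38, Σy = -19.4, Σxy = -196.1, Σx² = 382
Sxx = Σx² − (Σx)²/n = 382 − 361 = 21
Sxy = Σxy − (Σx)(Σy)/n = -196.1 − (-184.3) = -11.8
b = Sxy/Sxx = -11.8/21 = -0.561905
a = ȳ − b·x̄ = -4.85 − (-0.561905)·9.5 = 0.488095
ŷ(11) = a + b·11 = 0.488095 + (-0.561905)·11 = -5.692857

-5.693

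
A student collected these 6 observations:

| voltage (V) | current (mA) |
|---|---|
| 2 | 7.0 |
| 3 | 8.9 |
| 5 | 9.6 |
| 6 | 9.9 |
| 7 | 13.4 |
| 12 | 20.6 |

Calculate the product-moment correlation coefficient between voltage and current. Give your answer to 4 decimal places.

0.9722

n = 6, Σx = 35, Σy = 69.4, Σxy = 489.1, Σx² = 267, Σy² = 922.3
Sxx = Σx² − (Σx)²/n = 267 − 204.166667 = 62.833333
Sxy = Σxy − (Σx)(Σy)/n = 489.1 − 404.833333 = 84.266667
Syy = Σy² − (Σy)²/n = 922.3 − 802.726667 = 119.573333
r = Sxy/√(Sxx·Syy) = 84.266667/√(7513.191111) = 84.266667/86.678666 = 0.972173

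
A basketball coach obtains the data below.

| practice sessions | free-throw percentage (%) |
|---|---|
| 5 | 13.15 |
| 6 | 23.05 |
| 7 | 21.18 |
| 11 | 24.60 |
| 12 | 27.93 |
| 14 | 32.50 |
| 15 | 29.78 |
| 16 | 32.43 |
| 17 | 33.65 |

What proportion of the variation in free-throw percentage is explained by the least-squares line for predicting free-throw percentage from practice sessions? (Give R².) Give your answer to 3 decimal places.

n = 9, Σx = 103, Σy = 238.27, Σxy = 2950.7, Σx² = 1341, Σy² = 6665.1881
Sxx = Σx² − (Σx)²/n = 1341 − 1178.777778 = 162.222222
Sxy = Σxy − (Σx)(Σy)/n = 2950.7 − 2726.867778 = 223.832222
Syy = Σy² − (Σy)²/n = 6665.1881 − 6308.065878 = 357.122222
R² = Sxy²/(Sxx·Syy) = (223.832222)²/(162.222222·357.122222) = 0.864805

0.865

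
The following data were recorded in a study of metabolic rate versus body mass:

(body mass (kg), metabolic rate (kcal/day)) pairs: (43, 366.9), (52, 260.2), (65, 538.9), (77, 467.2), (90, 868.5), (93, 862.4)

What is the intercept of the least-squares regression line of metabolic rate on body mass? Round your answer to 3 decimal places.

n = 6, Σx = 420, Σy = 3364.1, Σxy = 258678.2, Σx² = 31456
Sxx = Σx² − (Σx)²/n = 31456 − 29400 = 2056
Sxy = Σxy − (Σx)(Σy)/n = 258678.2 − 235487 = 23191.2
b = Sxy/Sxx = 23191.2/2056 = 11.279767
a = ȳ − b·x̄ = 560.683333 − 11.279767·70 = -228.900324

-228.900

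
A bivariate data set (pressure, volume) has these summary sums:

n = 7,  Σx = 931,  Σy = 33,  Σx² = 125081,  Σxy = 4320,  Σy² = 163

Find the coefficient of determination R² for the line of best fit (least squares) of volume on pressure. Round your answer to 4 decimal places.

0.5095

Sxx = Σx² − (Σx)²/n = 125081 − 123823 = 1258
Sxy = Σxy − (Σx)(Σy)/n = 4320 − 4389 = -69
Syy = Σy² − (Σy)²/n = 163 − 155.571429 = 7.428571
R² = Sxy²/(Sxx·Syy) = (-69)²/(1258·7.428571) = 0.509463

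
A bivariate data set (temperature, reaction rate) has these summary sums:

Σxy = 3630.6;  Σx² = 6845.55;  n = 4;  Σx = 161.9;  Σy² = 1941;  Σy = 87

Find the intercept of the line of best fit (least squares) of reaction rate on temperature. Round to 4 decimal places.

Sxx = Σx² − (Σx)²/n = 6845.55 − 6552.9025 = 292.6475
Sxy = Σxy − (Σx)(Σy)/n = 3630.6 − 3521.325 = 109.275
b = Sxy/Sxx = 109.275/292.6475 = 0.373401
a = ȳ − b·x̄ = 21.75 − 0.373401·40.475 = 6.636576

6.6366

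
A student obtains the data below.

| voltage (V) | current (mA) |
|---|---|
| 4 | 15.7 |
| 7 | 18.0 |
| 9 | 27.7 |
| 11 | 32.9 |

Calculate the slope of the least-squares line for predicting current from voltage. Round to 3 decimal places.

2.586

n = 4, Σx = 31, Σy = 94.3, Σxy = 800, Σx² = 267
Sxx = Σx² − (Σx)²/n = 267 − 240.25 = 26.75
Sxy = Σxy − (Σx)(Σy)/n = 800 − 730.825 = 69.175
b = Sxy/Sxx = 69.175/26.75 = 2.585981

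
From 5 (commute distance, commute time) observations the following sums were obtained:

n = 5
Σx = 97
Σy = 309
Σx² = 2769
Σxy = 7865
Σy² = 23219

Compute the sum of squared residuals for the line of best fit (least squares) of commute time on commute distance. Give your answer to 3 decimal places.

Sxx = Σx² − (Σx)²/n = 2769 − 1881.8 = 887.2
Sxy = Σxy − (Σx)(Σy)/n = 7865 − 5994.6 = 1870.4
Syy = Σy² − (Σy)²/n = 23219 − 19096.2 = 4122.8
b = Sxy/Sxx = 1870.4/887.2 = 2.108206
SSE = Syy − b·Sxy = 4122.8 − 2.108206·1870.4 = 179.612263

179.612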